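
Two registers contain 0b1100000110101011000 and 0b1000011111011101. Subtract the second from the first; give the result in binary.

0b1011000010101111011

Subtract column by column in base 2:
  0-1 → 1 (borrow)
  0-0-1 → 1 (borrow)
  0-1-1 → 0 (borrow)
  1-1-1 → 1 (borrow)
  1-1-1 → 1 (borrow)
  0-0-1 → 1 (borrow)
  1-1-1 → 1 (borrow)
  0-1-1 → 0 (borrow)
  1-1-1 → 1 (borrow)
  0-1-1 → 0 (borrow)
  1-1-1 → 1 (borrow)
  1-0-1 → 0
  0-0 → 0
  0-0 → 0
  0-0 → 0
  0-1 → 1 (borrow)
  0-0-1 → 1 (borrow)
  1-0-1 → 0
  1-0 → 1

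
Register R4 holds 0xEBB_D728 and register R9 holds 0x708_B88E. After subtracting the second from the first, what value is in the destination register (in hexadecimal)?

Subtract column by column in base 16:
  8-E → A (borrow)
  2-8-1 → 9 (borrow)
  7-8-1 → E (borrow)
  D-B-1 → 1
  B-8 → 3
  B-0 → B
  E-7 → 7

0x7B31E9A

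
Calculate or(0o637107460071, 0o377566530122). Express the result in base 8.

OR each oct digit independently (no carries):
  6|3=7, 3|7=7, 7|7=7, 1|5=5, 0|6=6, 7|6=7, 4|5=5, 6|3=7, 0|0=0, 0|1=1, 7|2=7, 1|2=3

0o777567570173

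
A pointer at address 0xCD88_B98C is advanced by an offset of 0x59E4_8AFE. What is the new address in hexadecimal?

0x1276D448A

Add column by column in base 16, right to left:
  C+E = A carry 1
  8+F+1 = 8 carry 1
  9+A+1 = 4 carry 1
  B+8+1 = 4 carry 1
  8+4+1 = D
  8+E = 6 carry 1
  D+9+1 = 7 carry 1
  C+5+1 = 2 carry 1
  final carry 1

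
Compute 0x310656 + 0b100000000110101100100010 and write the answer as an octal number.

0o54270570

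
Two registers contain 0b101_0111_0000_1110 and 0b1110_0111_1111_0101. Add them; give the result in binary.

Add column by column in base 2, right to left:
  0+1 = 1
  1+0 = 1
  1+1 = 0 carry 1
  1+0+1 = 0 carry 1
  0+1+1 = 0 carry 1
  0+1+1 = 0 carry 1
  0+1+1 = 0 carry 1
  0+1+1 = 0 carry 1
  1+1+1 = 1 carry 1
  1+1+1 = 1 carry 1
  1+1+1 = 1 carry 1
  0+0+1 = 1
  1+0 = 1
  0+1 = 1
  1+1 = 0 carry 1
  0+1+1 = 0 carry 1
  final carry 1

0b10011111100000011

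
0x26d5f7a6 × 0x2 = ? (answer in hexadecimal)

Multiply each base-16 digit by 2, carrying:
  6×2 = 12 → write c
  a×2 = 20 → write 4 carry 1
  7×2+1 = 15 → write f
  f×2 = 30 → write e carry 1
  5×2+1 = 11 → write b
  d×2 = 26 → write a carry 1
  6×2+1 = 13 → write d
  2×2 = 4 → write 4

0x4dabef4c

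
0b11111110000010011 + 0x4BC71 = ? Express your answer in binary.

0b1101011100010000100

0x4BC71 = 0b1001011110001110001 in binary.
Add column by column in base 2, right to left:
  1+1 = 0 carry 1
  1+0+1 = 0 carry 1
  0+0+1 = 1
  0+0 = 0
  1+1 = 0 carry 1
  0+1+1 = 0 carry 1
  0+1+1 = 0 carry 1
  0+0+1 = 1
  0+0 = 0
  0+0 = 0
  1+1 = 0 carry 1
  1+1+1 = 1 carry 1
  1+1+1 = 1 carry 1
  1+1+1 = 1 carry 1
  1+0+1 = 0 carry 1
  1+1+1 = 1 carry 1
  1+0+1 = 0 carry 1
  0+0+1 = 1
  0+1 = 1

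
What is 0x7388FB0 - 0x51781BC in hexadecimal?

0x2210DF4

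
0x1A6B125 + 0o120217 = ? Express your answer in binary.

0b1101001110101000110110100

0x1A6B125 = 0b1101001101011000100100101 in binary.
0o120217 = 0b1010000010001111 in binary.
Add column by column in base 2, right to left:
  1+1 = 0 carry 1
  0+1+1 = 0 carry 1
  1+1+1 = 1 carry 1
  0+1+1 = 0 carry 1
  0+0+1 = 1
  1+0 = 1
  0+0 = 0
  0+1 = 1
  1+0 = 1
  0+0 = 0
  0+0 = 0
  0+0 = 0
  1+0 = 1
  1+1 = 0 carry 1
  0+0+1 = 1
  1+1 = 0 carry 1
  0+0+1 = 1
  1+0 = 1
  1+0 = 1
  0+0 = 0
  0+0 = 0
  1+0 = 1
  0+0 = 0
  1+0 = 1
  1+0 = 1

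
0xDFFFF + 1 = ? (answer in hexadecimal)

The trailing 4 digits are F (max in base 16), so adding 1 cascades: they roll to 0 and the next digit up increments.

0xE0000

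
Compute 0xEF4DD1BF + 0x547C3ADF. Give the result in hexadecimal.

Add column by column in base 16, right to left:
  F+F = E carry 1
  B+D+1 = 9 carry 1
  1+A+1 = C
  D+3 = 0 carry 1
  D+C+1 = A carry 1
  4+7+1 = C
  F+4 = 3 carry 1
  E+5+1 = 4 carry 1
  final carry 1

0x143CA0C9E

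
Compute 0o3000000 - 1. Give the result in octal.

The trailing 6 digits are 0, so subtracting 1 borrows through: they become 7 and the next digit up decrements.

0o2777777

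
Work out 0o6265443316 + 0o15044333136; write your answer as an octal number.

0o23331776454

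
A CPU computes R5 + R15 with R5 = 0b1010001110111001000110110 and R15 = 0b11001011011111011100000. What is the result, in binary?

0b1101011010011000100010110

Add column by column in base 2, right to left:
  0+0 = 0
  1+0 = 1
  1+0 = 1
  0+0 = 0
  1+0 = 1
  1+1 = 0 carry 1
  0+1+1 = 0 carry 1
  0+1+1 = 0 carry 1
  0+0+1 = 1
  1+1 = 0 carry 1
  0+1+1 = 0 carry 1
  0+1+1 = 0 carry 1
  1+1+1 = 1 carry 1
  1+1+1 = 1 carry 1
  1+0+1 = 0 carry 1
  0+1+1 = 0 carry 1
  1+1+1 = 1 carry 1
  1+0+1 = 0 carry 1
  1+1+1 = 1 carry 1
  0+0+1 = 1
  0+0 = 0
  0+1 = 1
  1+1 = 0 carry 1
  0+0+1 = 1
  1+0 = 1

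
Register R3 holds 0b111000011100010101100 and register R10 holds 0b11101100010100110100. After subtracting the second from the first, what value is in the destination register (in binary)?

0b11010111001101111000

Subtract column by column in base 2:
  0-0 → 0
  0-0 → 0
  1-1 → 0
  1-0 → 1
  0-1 → 1 (borrow)
  1-1-1 → 1 (borrow)
  0-0-1 → 1 (borrow)
  1-0-1 → 0
  0-1 → 1 (borrow)
  0-0-1 → 1 (borrow)
  0-1-1 → 0 (borrow)
  1-0-1 → 0
  1-0 → 1
  1-0 → 1
  0-1 → 1 (borrow)
  0-1-1 → 0 (borrow)
  0-0-1 → 1 (borrow)
  0-1-1 → 0 (borrow)
  1-1-1 → 1 (borrow)
  1-1-1 → 1 (borrow)
  1-0-1 → 0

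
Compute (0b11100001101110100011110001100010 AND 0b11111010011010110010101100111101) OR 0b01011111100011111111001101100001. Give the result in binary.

0b11111111101011111111101101100001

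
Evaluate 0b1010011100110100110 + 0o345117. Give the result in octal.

0o1601765

0b1010011100110100110 = 0o1234646 in octal.
Add column by column in base 8, right to left:
  6+7 = 5 carry 1
  4+1+1 = 6
  6+1 = 7
  4+5 = 1 carry 1
  3+4+1 = 0 carry 1
  2+3+1 = 6
  1+0 = 1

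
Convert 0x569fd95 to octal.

0o532376625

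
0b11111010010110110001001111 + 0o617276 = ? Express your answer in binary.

0o617276 = 0b110001111010111110 in binary.
Add column by column in base 2, right to left:
  1+0 = 1
  1+1 = 0 carry 1
  1+1+1 = 1 carry 1
  1+1+1 = 1 carry 1
  0+1+1 = 0 carry 1
  0+1+1 = 0 carry 1
  1+0+1 = 0 carry 1
  0+1+1 = 0 carry 1
  0+0+1 = 1
  0+1 = 1
  1+1 = 0 carry 1
  1+1+1 = 1 carry 1
  0+1+1 = 0 carry 1
  1+0+1 = 0 carry 1
  1+0+1 = 0 carry 1
  0+0+1 = 1
  1+1 = 0 carry 1
  0+1+1 = 0 carry 1
  0+0+1 = 1
  1+0 = 1
  0+0 = 0
  1+0 = 1
  1+0 = 1
  1+0 = 1
  1+0 = 1
  1+0 = 1

0b11111011001000101100001101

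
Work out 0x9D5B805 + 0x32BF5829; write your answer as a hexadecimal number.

0x3C95102E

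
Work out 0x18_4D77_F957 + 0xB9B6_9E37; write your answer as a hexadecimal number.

Add column by column in base 16, right to left:
  7+7 = E
  5+3 = 8
  9+E = 7 carry 1
  F+9+1 = 9 carry 1
  7+6+1 = E
  7+B = 2 carry 1
  D+9+1 = 7 carry 1
  4+B+1 = 0 carry 1
  8+0+1 = 9
  1+0 = 1

0x19072E978E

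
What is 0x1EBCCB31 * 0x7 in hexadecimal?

Multiply each base-16 digit by 7, carrying:
  1×7 = 7 → write 7
  3×7 = 21 → write 5 carry 1
  B×7+1 = 78 → write E carry 4
  C×7+4 = 88 → write 8 carry 5
  C×7+5 = 89 → write 9 carry 5
  B×7+5 = 82 → write 2 carry 5
  E×7+5 = 103 → write 7 carry 6
  1×7+6 = 13 → write D

0xD7298E57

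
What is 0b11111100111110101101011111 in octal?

0o374765537

Group the bits in threes: 011 111 100 111 110 101 101 011 111 → 374765537.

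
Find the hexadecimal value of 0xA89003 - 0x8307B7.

Subtract column by column in base 16:
  3-7 → C (borrow)
  0-B-1 → 4 (borrow)
  0-7-1 → 8 (borrow)
  9-0-1 → 8
  8-3 → 5
  A-8 → 2

0x25884C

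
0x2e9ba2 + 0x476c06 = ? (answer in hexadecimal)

Add column by column in base 16, right to left:
  2+6 = 8
  a+0 = a
  b+c = 7 carry 1
  9+6+1 = 0 carry 1
  e+7+1 = 6 carry 1
  2+4+1 = 7

0x7607a8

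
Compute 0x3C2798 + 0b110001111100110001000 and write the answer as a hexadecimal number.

0x552120

0b110001111100110001000 = 0x18F988 in hexadecimal.
Add column by column in base 16, right to left:
  8+8 = 0 carry 1
  9+8+1 = 2 carry 1
  7+9+1 = 1 carry 1
  2+F+1 = 2 carry 1
  C+8+1 = 5 carry 1
  3+1+1 = 5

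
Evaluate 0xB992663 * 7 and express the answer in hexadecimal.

Multiply each base-16 digit by 7, carrying:
  3×7 = 21 → write 5 carry 1
  6×7+1 = 43 → write B carry 2
  6×7+2 = 44 → write C carry 2
  2×7+2 = 16 → write 0 carry 1
  9×7+1 = 64 → write 0 carry 4
  9×7+4 = 67 → write 3 carry 4
  B×7+4 = 81 → write 1 carry 5
  remaining carry: 5

0x51300CB5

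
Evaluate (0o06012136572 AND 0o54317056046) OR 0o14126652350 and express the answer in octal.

0o14136656352

0o06012136572 AND 0o54317056046 = 0o04012016042.
Then OR with 0o14126652350.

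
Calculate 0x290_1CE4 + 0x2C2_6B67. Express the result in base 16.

0x552884B

Add column by column in base 16, right to left:
  4+7 = B
  E+6 = 4 carry 1
  C+B+1 = 8 carry 1
  1+6+1 = 8
  0+2 = 2
  9+C = 5 carry 1
  2+2+1 = 5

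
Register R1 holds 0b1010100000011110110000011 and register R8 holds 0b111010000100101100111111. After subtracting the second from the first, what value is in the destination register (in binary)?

0b11001111111001001000100

Subtract column by column in base 2:
  1-1 → 0
  1-1 → 0
  0-1 → 1 (borrow)
  0-1-1 → 0 (borrow)
  0-1-1 → 0 (borrow)
  0-1-1 → 0 (borrow)
  0-0-1 → 1 (borrow)
  1-0-1 → 0
  1-1 → 0
  0-1 → 1 (borrow)
  1-0-1 → 0
  1-1 → 0
  1-0 → 1
  1-0 → 1
  0-1 → 1 (borrow)
  0-0-1 → 1 (borrow)
  0-0-1 → 1 (borrow)
  0-0-1 → 1 (borrow)
  0-0-1 → 1 (borrow)
  0-1-1 → 0 (borrow)
  1-0-1 → 0
  0-1 → 1 (borrow)
  1-1-1 → 1 (borrow)
  0-1-1 → 0 (borrow)
  1-0-1 → 0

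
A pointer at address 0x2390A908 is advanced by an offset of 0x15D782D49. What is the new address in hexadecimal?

0x18108D651

Add column by column in base 16, right to left:
  8+9 = 1 carry 1
  0+4+1 = 5
  9+D = 6 carry 1
  A+2+1 = D
  0+8 = 8
  9+7 = 0 carry 1
  3+D+1 = 1 carry 1
  2+5+1 = 8
  0+1 = 1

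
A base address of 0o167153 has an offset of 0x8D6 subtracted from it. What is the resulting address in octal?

0x8D6 = 0o4326 in octal.
Subtract column by column in base 8:
  3-6 → 5 (borrow)
  5-2-1 → 2
  1-3 → 6 (borrow)
  7-4-1 → 2
  6-0 → 6
  1-0 → 1

0o162625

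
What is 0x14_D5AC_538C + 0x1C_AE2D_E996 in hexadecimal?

Add column by column in base 16, right to left:
  C+6 = 2 carry 1
  8+9+1 = 2 carry 1
  3+9+1 = D
  5+E = 3 carry 1
  C+D+1 = A carry 1
  A+2+1 = D
  5+E = 3 carry 1
  D+A+1 = 8 carry 1
  4+C+1 = 1 carry 1
  1+1+1 = 3

0x3183DA3D22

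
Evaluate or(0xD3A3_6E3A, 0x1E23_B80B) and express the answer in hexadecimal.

0xDFA3FE3B

OR each hex digit independently (no carries):
  D|1=D, 3|E=F, A|2=A, 3|3=3, 6|B=F, E|8=E, 3|0=3, A|B=B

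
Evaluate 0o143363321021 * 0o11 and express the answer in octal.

Multiply each base-8 digit by 9, carrying:
  1×9 = 9 → write 1 carry 1
  2×9+1 = 19 → write 3 carry 2
  0×9+2 = 2 → write 2
  1×9 = 9 → write 1 carry 1
  2×9+1 = 19 → write 3 carry 2
  3×9+2 = 29 → write 5 carry 3
  3×9+3 = 30 → write 6 carry 3
  6×9+3 = 57 → write 1 carry 7
  3×9+7 = 34 → write 2 carry 4
  3×9+4 = 31 → write 7 carry 3
  4×9+3 = 39 → write 7 carry 4
  1×9+4 = 13 → write 5 carry 1
  remaining carry: 1

0o1577216531231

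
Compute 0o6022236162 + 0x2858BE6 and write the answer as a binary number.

0o6022236162 = 0b110000010010010011110001110010 in binary.
0x2858BE6 = 0b10100001011000101111100110 in binary.
Add column by column in base 2, right to left:
  0+0 = 0
  1+1 = 0 carry 1
  0+1+1 = 0 carry 1
  0+0+1 = 1
  1+0 = 1
  1+1 = 0 carry 1
  1+1+1 = 1 carry 1
  0+1+1 = 0 carry 1
  0+1+1 = 0 carry 1
  0+1+1 = 0 carry 1
  1+0+1 = 0 carry 1
  1+1+1 = 1 carry 1
  1+0+1 = 0 carry 1
  1+0+1 = 0 carry 1
  0+0+1 = 1
  0+1 = 1
  1+1 = 0 carry 1
  0+0+1 = 1
  0+1 = 1
  1+0 = 1
  0+0 = 0
  0+0 = 0
  1+0 = 1
  0+1 = 1
  0+0 = 0
  0+1 = 1
  0+0 = 0
  0+0 = 0
  1+0 = 1
  1+0 = 1

0b110010110011101100100001011000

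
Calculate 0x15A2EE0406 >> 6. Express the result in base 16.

0x568BB810

6 bits is not a whole number of base-16 digits; in binary: 1010110100010111011100000010000000110 >> 6 = 1010110100010111011100000010000.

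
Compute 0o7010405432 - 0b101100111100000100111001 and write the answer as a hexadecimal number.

0o7010405432 = 0x38220b1a in hexadecimal.
0b101100111100000100111001 = 0xb3c139 in hexadecimal.
Subtract column by column in base 16:
  a-9 → 1
  1-3 → e (borrow)
  b-1-1 → 9
  0-c → 4 (borrow)
  2-3-1 → e (borrow)
  2-b-1 → 6 (borrow)
  8-0-1 → 7
  3-0 → 3

0x376e49e1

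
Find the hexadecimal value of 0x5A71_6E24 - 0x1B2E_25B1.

Subtract column by column in base 16:
  4-1 → 3
  2-B → 7 (borrow)
  E-5-1 → 8
  6-2 → 4
  1-E → 3 (borrow)
  7-2-1 → 4
  A-B → F (borrow)
  5-1-1 → 3

0x3F434873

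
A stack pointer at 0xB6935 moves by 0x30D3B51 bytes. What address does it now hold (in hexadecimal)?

0x318A486

Add column by column in base 16, right to left:
  5+1 = 6
  3+5 = 8
  9+B = 4 carry 1
  6+3+1 = A
  B+D = 8 carry 1
  0+0+1 = 1
  0+3 = 3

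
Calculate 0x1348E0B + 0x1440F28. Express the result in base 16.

0x2789D33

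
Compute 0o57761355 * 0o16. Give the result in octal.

Multiply each base-8 digit by 14, carrying:
  5×14 = 70 → write 6 carry 8
  5×14+8 = 78 → write 6 carry 9
  3×14+9 = 51 → write 3 carry 6
  1×14+6 = 20 → write 4 carry 2
  6×14+2 = 86 → write 6 carry 10
  7×14+10 = 108 → write 4 carry 13
  7×14+13 = 111 → write 7 carry 13
  5×14+13 = 83 → write 3 carry 10
  remaining carry: 12

0o1237464366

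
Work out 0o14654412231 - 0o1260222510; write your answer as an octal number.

Subtract column by column in base 8:
  1-0 → 1
  3-1 → 2
  2-5 → 5 (borrow)
  2-2-1 → 7 (borrow)
  1-2-1 → 6 (borrow)
  4-2-1 → 1
  4-0 → 4
  5-6 → 7 (borrow)
  6-2-1 → 3
  4-1 → 3
  1-0 → 1

0o13374167521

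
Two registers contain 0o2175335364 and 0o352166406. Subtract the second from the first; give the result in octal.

0o1623146756

Subtract column by column in base 8:
  4-6 → 6 (borrow)
  6-0-1 → 5
  3-4 → 7 (borrow)
  5-6-1 → 6 (borrow)
  3-6-1 → 4 (borrow)
  3-1-1 → 1
  5-2 → 3
  7-5 → 2
  1-3 → 6 (borrow)
  2-0-1 → 1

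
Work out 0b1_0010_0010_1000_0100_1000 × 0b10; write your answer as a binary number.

Multiply each base-2 digit by 2, carrying:
  0×2 = 0 → write 0
  0×2 = 0 → write 0
  0×2 = 0 → write 0
  1×2 = 2 → write 0 carry 1
  0×2+1 = 1 → write 1
  0×2 = 0 → write 0
  1×2 = 2 → write 0 carry 1
  0×2+1 = 1 → write 1
  0×2 = 0 → write 0
  0×2 = 0 → write 0
  0×2 = 0 → write 0
  1×2 = 2 → write 0 carry 1
  0×2+1 = 1 → write 1
  1×2 = 2 → write 0 carry 1
  0×2+1 = 1 → write 1
  0×2 = 0 → write 0
  0×2 = 0 → write 0
  1×2 = 2 → write 0 carry 1
  0×2+1 = 1 → write 1
  0×2 = 0 → write 0
  1×2 = 2 → write 0 carry 1
  remaining carry: 1

0b1001000101000010010000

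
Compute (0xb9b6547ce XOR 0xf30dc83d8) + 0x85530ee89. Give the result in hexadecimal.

First 0xb9b6547ce XOR 0xf30dc83d8 = 0x4abb9c416.
Add column by column in base 16, right to left:
  6+9 = f
  1+8 = 9
  4+e = 2 carry 1
  c+e+1 = b carry 1
  9+0+1 = a
  b+3 = e
  b+5 = 0 carry 1
  a+5+1 = 0 carry 1
  4+8+1 = d

0xd00eab29f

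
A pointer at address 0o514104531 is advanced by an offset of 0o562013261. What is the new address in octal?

0o1276120012

Add column by column in base 8, right to left:
  1+1 = 2
  3+6 = 1 carry 1
  5+2+1 = 0 carry 1
  4+3+1 = 0 carry 1
  0+1+1 = 2
  1+0 = 1
  4+2 = 6
  1+6 = 7
  5+5 = 2 carry 1
  final carry 1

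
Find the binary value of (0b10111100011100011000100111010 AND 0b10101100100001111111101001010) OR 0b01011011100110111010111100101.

0b11111111100110111010111101111

0b10111100011100011000100111010 AND 0b10101100100001111111101001010 = 0b10101100000000011000100001010.
Then OR with 0b01011011100110111010111100101.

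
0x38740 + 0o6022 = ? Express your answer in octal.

0x38740 = 0o703500 in octal.
Add column by column in base 8, right to left:
  0+2 = 2
  0+2 = 2
  5+0 = 5
  3+6 = 1 carry 1
  0+0+1 = 1
  7+0 = 7

0o711522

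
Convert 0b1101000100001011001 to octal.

Group the bits in threes: 001 101 000 100 001 011 001 → 1504131.

0o1504131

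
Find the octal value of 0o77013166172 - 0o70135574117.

Subtract column by column in base 8:
  2-7 → 3 (borrow)
  7-1-1 → 5
  1-1 → 0
  6-4 → 2
  6-7 → 7 (borrow)
  1-5-1 → 3 (borrow)
  3-5-1 → 5 (borrow)
  1-3-1 → 5 (borrow)
  0-1-1 → 6 (borrow)
  7-0-1 → 6
  7-7 → 0

0o6655372053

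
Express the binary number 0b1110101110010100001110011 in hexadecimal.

Group the bits into nibbles: 0001 1101 0111 0010 1000 0111 0011 → 1D72873.

0x1D72873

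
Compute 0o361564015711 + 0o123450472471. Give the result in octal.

0o505234510402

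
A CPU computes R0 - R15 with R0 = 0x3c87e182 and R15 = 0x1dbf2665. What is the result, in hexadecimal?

0x1ec8bb1d

Subtract column by column in base 16:
  2-5 → d (borrow)
  8-6-1 → 1
  1-6 → b (borrow)
  e-2-1 → b
  7-f → 8 (borrow)
  8-b-1 → c (borrow)
  c-d-1 → e (borrow)
  3-1-1 → 1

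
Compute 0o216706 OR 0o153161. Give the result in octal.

OR each oct digit independently (no carries):
  2|1=3, 1|5=5, 6|3=7, 7|1=7, 0|6=6, 6|1=7

0o357767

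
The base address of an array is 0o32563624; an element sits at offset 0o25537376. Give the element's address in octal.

Add column by column in base 8, right to left:
  4+6 = 2 carry 1
  2+7+1 = 2 carry 1
  6+3+1 = 2 carry 1
  3+7+1 = 3 carry 1
  6+3+1 = 2 carry 1
  5+5+1 = 3 carry 1
  2+5+1 = 0 carry 1
  3+2+1 = 6

0o60323222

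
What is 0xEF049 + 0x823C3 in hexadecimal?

Add column by column in base 16, right to left:
  9+3 = C
  4+C = 0 carry 1
  0+3+1 = 4
  F+2 = 1 carry 1
  E+8+1 = 7 carry 1
  final carry 1

0x17140C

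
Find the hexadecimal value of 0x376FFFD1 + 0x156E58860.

Add column by column in base 16, right to left:
  1+0 = 1
  D+6 = 3 carry 1
  F+8+1 = 8 carry 1
  F+8+1 = 8 carry 1
  F+5+1 = 5 carry 1
  6+E+1 = 5 carry 1
  7+6+1 = E
  3+5 = 8
  0+1 = 1

0x18E558831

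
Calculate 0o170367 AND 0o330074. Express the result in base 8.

AND each oct digit independently (no carries):
  1&3=1, 7&3=3, 0&0=0, 3&0=0, 6&7=6, 7&4=4

0o130064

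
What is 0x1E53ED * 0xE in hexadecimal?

Multiply each base-16 digit by 14, carrying:
  D×14 = 182 → write 6 carry 11
  E×14+11 = 207 → write F carry 12
  3×14+12 = 54 → write 6 carry 3
  5×14+3 = 73 → write 9 carry 4
  E×14+4 = 200 → write 8 carry 12
  1×14+12 = 26 → write A carry 1
  remaining carry: 1

0x1A896F6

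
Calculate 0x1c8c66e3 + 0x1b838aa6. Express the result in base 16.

0x380ff189

Add column by column in base 16, right to left:
  3+6 = 9
  e+a = 8 carry 1
  6+a+1 = 1 carry 1
  6+8+1 = f
  c+3 = f
  8+8 = 0 carry 1
  c+b+1 = 8 carry 1
  1+1+1 = 3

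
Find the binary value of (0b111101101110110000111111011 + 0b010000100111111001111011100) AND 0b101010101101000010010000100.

0b1010000100000010010000100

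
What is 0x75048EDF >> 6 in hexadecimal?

0x1D4123B

6 bits is not a whole number of base-16 digits; in binary: 1110101000001001000111011011111 >> 6 = 1110101000001001000111011.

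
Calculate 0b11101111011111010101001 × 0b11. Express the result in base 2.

Multiply each base-2 digit by 3, carrying:
  1×3 = 3 → write 1 carry 1
  0×3+1 = 1 → write 1
  0×3 = 0 → write 0
  1×3 = 3 → write 1 carry 1
  0×3+1 = 1 → write 1
  1×3 = 3 → write 1 carry 1
  0×3+1 = 1 → write 1
  1×3 = 3 → write 1 carry 1
  0×3+1 = 1 → write 1
  1×3 = 3 → write 1 carry 1
  1×3+1 = 4 → write 0 carry 2
  1×3+2 = 5 → write 1 carry 2
  1×3+2 = 5 → write 1 carry 2
  1×3+2 = 5 → write 1 carry 2
  0×3+2 = 2 → write 0 carry 1
  1×3+1 = 4 → write 0 carry 2
  1×3+2 = 5 → write 1 carry 2
  1×3+2 = 5 → write 1 carry 2
  1×3+2 = 5 → write 1 carry 2
  0×3+2 = 2 → write 0 carry 1
  1×3+1 = 4 → write 0 carry 2
  1×3+2 = 5 → write 1 carry 2
  1×3+2 = 5 → write 1 carry 2
  remaining carry: 10

0b1011001110011101111111011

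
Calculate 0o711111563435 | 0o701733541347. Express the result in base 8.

0o711733563777

OR each oct digit independently (no carries):
  7|7=7, 1|0=1, 1|1=1, 1|7=7, 1|3=3, 1|3=3, 5|5=5, 6|4=6, 3|1=3, 4|3=7, 3|4=7, 5|7=7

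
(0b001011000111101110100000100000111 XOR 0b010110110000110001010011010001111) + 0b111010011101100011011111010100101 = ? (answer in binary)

0b1011000010101000011010011000101101

First 0b001011000111101110100000100000111 XOR 0b010110110000110001010011010001111 = 0b011101110111011111110011110001000.
Add column by column in base 2, right to left:
  0+1 = 1
  0+0 = 0
  0+1 = 1
  1+0 = 1
  0+0 = 0
  0+1 = 1
  0+0 = 0
  1+1 = 0 carry 1
  1+0+1 = 0 carry 1
  1+1+1 = 1 carry 1
  1+1+1 = 1 carry 1
  0+1+1 = 0 carry 1
  0+1+1 = 0 carry 1
  1+1+1 = 1 carry 1
  1+0+1 = 0 carry 1
  1+1+1 = 1 carry 1
  1+1+1 = 1 carry 1
  1+0+1 = 0 carry 1
  1+0+1 = 0 carry 1
  1+0+1 = 0 carry 1
  0+1+1 = 0 carry 1
  1+1+1 = 1 carry 1
  1+0+1 = 0 carry 1
  1+1+1 = 1 carry 1
  0+1+1 = 0 carry 1
  1+1+1 = 1 carry 1
  1+0+1 = 0 carry 1
  1+0+1 = 0 carry 1
  0+1+1 = 0 carry 1
  1+0+1 = 0 carry 1
  1+1+1 = 1 carry 1
  1+1+1 = 1 carry 1
  0+1+1 = 0 carry 1
  final carry 1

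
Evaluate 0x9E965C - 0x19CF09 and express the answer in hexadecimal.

0x84C753

Subtract column by column in base 16:
  C-9 → 3
  5-0 → 5
  6-F → 7 (borrow)
  9-C-1 → C (borrow)
  E-9-1 → 4
  9-1 → 8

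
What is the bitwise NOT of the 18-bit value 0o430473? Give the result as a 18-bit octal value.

Each oct digit d becomes 7−d:
  4→3, 3→4, 0→7, 4→3, 7→0, 3→4

0o347304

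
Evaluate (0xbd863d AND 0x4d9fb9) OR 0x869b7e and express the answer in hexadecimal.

0xbd863d AND 0x4d9fb9 = 0x0d8639.
Then OR with 0x869b7e.

0x8f9f7f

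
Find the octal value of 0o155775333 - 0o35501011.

Subtract column by column in base 8:
  3-1 → 2
  3-1 → 2
  3-0 → 3
  5-1 → 4
  7-0 → 7
  7-5 → 2
  5-5 → 0
  5-3 → 2
  1-0 → 1

0o120274322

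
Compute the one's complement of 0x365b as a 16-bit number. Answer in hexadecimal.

0xc9a4

Each hex digit d becomes f−d:
  3→c, 6→9, 5→a, b→4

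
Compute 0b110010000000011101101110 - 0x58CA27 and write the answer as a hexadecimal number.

0x6F3D47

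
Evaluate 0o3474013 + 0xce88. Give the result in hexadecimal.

0xf4693

0o3474013 = 0xe780b in hexadecimal.
Add column by column in base 16, right to left:
  b+8 = 3 carry 1
  0+8+1 = 9
  8+e = 6 carry 1
  7+c+1 = 4 carry 1
  e+0+1 = f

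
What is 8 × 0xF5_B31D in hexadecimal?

0x7AD98E8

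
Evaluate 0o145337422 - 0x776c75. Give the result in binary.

0b1000111100101001010011101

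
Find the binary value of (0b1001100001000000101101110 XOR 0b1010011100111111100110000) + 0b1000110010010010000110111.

0b1100110000010001010010101

First 0b1001100001000000101101110 XOR 0b1010011100111111100110000 = 0b0011111101111111001011110.
Add column by column in base 2, right to left:
  0+1 = 1
  1+1 = 0 carry 1
  1+1+1 = 1 carry 1
  1+0+1 = 0 carry 1
  1+1+1 = 1 carry 1
  0+1+1 = 0 carry 1
  1+0+1 = 0 carry 1
  0+0+1 = 1
  0+0 = 0
  1+0 = 1
  1+1 = 0 carry 1
  1+0+1 = 0 carry 1
  1+0+1 = 0 carry 1
  1+1+1 = 1 carry 1
  1+0+1 = 0 carry 1
  1+0+1 = 0 carry 1
  0+1+1 = 0 carry 1
  1+0+1 = 0 carry 1
  1+0+1 = 0 carry 1
  1+1+1 = 1 carry 1
  1+1+1 = 1 carry 1
  1+0+1 = 0 carry 1
  1+0+1 = 0 carry 1
  0+0+1 = 1
  0+1 = 1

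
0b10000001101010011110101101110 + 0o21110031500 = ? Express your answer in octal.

0b10000001101010011110101101110 = 0o2015236556 in octal.
Add column by column in base 8, right to left:
  6+0 = 6
  5+0 = 5
  5+5 = 2 carry 1
  6+1+1 = 0 carry 1
  3+3+1 = 7
  2+0 = 2
  5+0 = 5
  1+1 = 2
  0+1 = 1
  2+1 = 3
  0+2 = 2

0o23125270256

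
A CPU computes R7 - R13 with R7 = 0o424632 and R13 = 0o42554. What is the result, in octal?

Subtract column by column in base 8:
  2-4 → 6 (borrow)
  3-5-1 → 5 (borrow)
  6-5-1 → 0
  4-2 → 2
  2-4 → 6 (borrow)
  4-0-1 → 3

0o362056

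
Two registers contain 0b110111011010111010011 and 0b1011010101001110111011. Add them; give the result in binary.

0b10010010000100110001110

Add column by column in base 2, right to left:
  1+1 = 0 carry 1
  1+1+1 = 1 carry 1
  0+0+1 = 1
  0+1 = 1
  1+1 = 0 carry 1
  0+1+1 = 0 carry 1
  1+0+1 = 0 carry 1
  1+1+1 = 1 carry 1
  1+1+1 = 1 carry 1
  0+1+1 = 0 carry 1
  1+0+1 = 0 carry 1
  0+0+1 = 1
  1+1 = 0 carry 1
  1+0+1 = 0 carry 1
  0+1+1 = 0 carry 1
  1+0+1 = 0 carry 1
  1+1+1 = 1 carry 1
  1+0+1 = 0 carry 1
  0+1+1 = 0 carry 1
  1+1+1 = 1 carry 1
  1+0+1 = 0 carry 1
  0+1+1 = 0 carry 1
  final carry 1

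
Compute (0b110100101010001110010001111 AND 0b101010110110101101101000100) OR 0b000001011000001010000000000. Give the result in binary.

0b110100101010001110010001111 AND 0b101010110110101101101000100 = 0b100000100010001100000000100.
Then OR with 0b000001011000001010000000000.

0b100001111010001110000000100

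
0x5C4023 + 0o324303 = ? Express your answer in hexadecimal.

0o324303 = 0x1A8C3 in hexadecimal.
Add column by column in base 16, right to left:
  3+3 = 6
  2+C = E
  0+8 = 8
  4+A = E
  C+1 = D
  5+0 = 5

0x5DE8E6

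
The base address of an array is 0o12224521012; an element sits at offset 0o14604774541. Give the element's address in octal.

Add column by column in base 8, right to left:
  2+1 = 3
  1+4 = 5
  0+5 = 5
  1+4 = 5
  2+7 = 1 carry 1
  5+7+1 = 5 carry 1
  4+4+1 = 1 carry 1
  2+0+1 = 3
  2+6 = 0 carry 1
  2+4+1 = 7
  1+1 = 2

0o27031515553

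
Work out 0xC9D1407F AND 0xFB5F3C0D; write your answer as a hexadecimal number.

0xC951000D

AND each hex digit independently (no carries):
  C&F=C, 9&B=9, D&5=5, 1&F=1, 4&3=0, 0&C=0, 7&0=0, F&D=D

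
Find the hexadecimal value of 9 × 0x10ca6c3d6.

0x971dce286

Multiply each base-16 digit by 9, carrying:
  6×9 = 54 → write 6 carry 3
  d×9+3 = 120 → write 8 carry 7
  3×9+7 = 34 → write 2 carry 2
  c×9+2 = 110 → write e carry 6
  6×9+6 = 60 → write c carry 3
  a×9+3 = 93 → write d carry 5
  c×9+5 = 113 → write 1 carry 7
  0×9+7 = 7 → write 7
  1×9 = 9 → write 9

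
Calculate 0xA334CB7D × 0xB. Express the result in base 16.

Multiply each base-16 digit by 11, carrying:
  D×11 = 143 → write F carry 8
  7×11+8 = 85 → write 5 carry 5
  B×11+5 = 126 → write E carry 7
  C×11+7 = 139 → write B carry 8
  4×11+8 = 52 → write 4 carry 3
  3×11+3 = 36 → write 4 carry 2
  3×11+2 = 35 → write 3 carry 2
  A×11+2 = 112 → write 0 carry 7
  remaining carry: 7

0x70344BE5F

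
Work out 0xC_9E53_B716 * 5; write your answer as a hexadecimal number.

0x3F17A2936E

Multiply each base-16 digit by 5, carrying:
  6×5 = 30 → write E carry 1
  1×5+1 = 6 → write 6
  7×5 = 35 → write 3 carry 2
  B×5+2 = 57 → write 9 carry 3
  3×5+3 = 18 → write 2 carry 1
  5×5+1 = 26 → write A carry 1
  E×5+1 = 71 → write 7 carry 4
  9×5+4 = 49 → write 1 carry 3
  C×5+3 = 63 → write F carry 3
  remaining carry: 3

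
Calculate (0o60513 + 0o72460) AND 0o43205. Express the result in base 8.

0o43001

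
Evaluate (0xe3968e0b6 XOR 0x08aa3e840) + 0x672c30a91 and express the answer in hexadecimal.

0x15268e1387

First 0xe3968e0b6 XOR 0x08aa3e840 = 0xeb3cb08f6.
Add column by column in base 16, right to left:
  6+1 = 7
  f+9 = 8 carry 1
  8+a+1 = 3 carry 1
  0+0+1 = 1
  b+3 = e
  c+c = 8 carry 1
  3+2+1 = 6
  b+7 = 2 carry 1
  e+6+1 = 5 carry 1
  final carry 1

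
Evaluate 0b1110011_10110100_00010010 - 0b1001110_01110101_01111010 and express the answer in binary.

0b1001010011111010011000

Subtract column by column in base 2:
  0-0 → 0
  1-1 → 0
  0-0 → 0
  0-1 → 1 (borrow)
  1-1-1 → 1 (borrow)
  0-1-1 → 0 (borrow)
  0-1-1 → 0 (borrow)
  0-0-1 → 1 (borrow)
  0-1-1 → 0 (borrow)
  0-0-1 → 1 (borrow)
  1-1-1 → 1 (borrow)
  0-0-1 → 1 (borrow)
  1-1-1 → 1 (borrow)
  1-1-1 → 1 (borrow)
  0-1-1 → 0 (borrow)
  1-0-1 → 0
  1-0 → 1
  1-1 → 0
  0-1 → 1 (borrow)
  0-1-1 → 0 (borrow)
  1-0-1 → 0
  1-0 → 1
  1-1 → 0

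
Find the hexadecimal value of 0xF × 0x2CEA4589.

0x2A1BA1307

Multiply each base-16 digit by 15, carrying:
  9×15 = 135 → write 7 carry 8
  8×15+8 = 128 → write 0 carry 8
  5×15+8 = 83 → write 3 carry 5
  4×15+5 = 65 → write 1 carry 4
  A×15+4 = 154 → write A carry 9
  E×15+9 = 219 → write B carry 13
  C×15+13 = 193 → write 1 carry 12
  2×15+12 = 42 → write A carry 2
  remaining carry: 2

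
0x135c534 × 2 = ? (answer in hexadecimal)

0x26b8a68

Multiply each base-16 digit by 2, carrying:
  4×2 = 8 → write 8
  3×2 = 6 → write 6
  5×2 = 10 → write a
  c×2 = 24 → write 8 carry 1
  5×2+1 = 11 → write b
  3×2 = 6 → write 6
  1×2 = 2 → write 2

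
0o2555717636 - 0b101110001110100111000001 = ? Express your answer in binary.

0b10100111111101011010111011101

0o2555717636 = 0b10101101101111001111110011110 in binary.
Subtract column by column in base 2:
  0-1 → 1 (borrow)
  1-0-1 → 0
  1-0 → 1
  1-0 → 1
  1-0 → 1
  0-0 → 0
  0-1 → 1 (borrow)
  1-1-1 → 1 (borrow)
  1-1-1 → 1 (borrow)
  1-0-1 → 0
  1-0 → 1
  1-1 → 0
  1-0 → 1
  0-1 → 1 (borrow)
  0-1-1 → 0 (borrow)
  1-1-1 → 1 (borrow)
  1-0-1 → 0
  1-0 → 1
  1-0 → 1
  0-1 → 1 (borrow)
  1-1-1 → 1 (borrow)
  1-1-1 → 1 (borrow)
  0-0-1 → 1 (borrow)
  1-1-1 → 1 (borrow)
  1-0-1 → 0
  0-0 → 0
  1-0 → 1
  0-0 → 0
  1-0 → 1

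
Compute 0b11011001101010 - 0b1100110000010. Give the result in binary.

Subtract column by column in base 2:
  0-0 → 0
  1-1 → 0
  0-0 → 0
  1-0 → 1
  0-0 → 0
  1-0 → 1
  1-0 → 1
  0-1 → 1 (borrow)
  0-1-1 → 0 (borrow)
  1-0-1 → 0
  1-0 → 1
  0-1 → 1 (borrow)
  1-1-1 → 1 (borrow)
  1-0-1 → 0

0b1110011101000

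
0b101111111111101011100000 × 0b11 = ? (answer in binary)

0b10001111111111000010100000

Multiply each base-2 digit by 3, carrying:
  0×3 = 0 → write 0
  0×3 = 0 → write 0
  0×3 = 0 → write 0
  0×3 = 0 → write 0
  0×3 = 0 → write 0
  1×3 = 3 → write 1 carry 1
  1×3+1 = 4 → write 0 carry 2
  1×3+2 = 5 → write 1 carry 2
  0×3+2 = 2 → write 0 carry 1
  1×3+1 = 4 → write 0 carry 2
  0×3+2 = 2 → write 0 carry 1
  1×3+1 = 4 → write 0 carry 2
  1×3+2 = 5 → write 1 carry 2
  1×3+2 = 5 → write 1 carry 2
  1×3+2 = 5 → write 1 carry 2
  1×3+2 = 5 → write 1 carry 2
  1×3+2 = 5 → write 1 carry 2
  1×3+2 = 5 → write 1 carry 2
  1×3+2 = 5 → write 1 carry 2
  1×3+2 = 5 → write 1 carry 2
  1×3+2 = 5 → write 1 carry 2
  1×3+2 = 5 → write 1 carry 2
  0×3+2 = 2 → write 0 carry 1
  1×3+1 = 4 → write 0 carry 2
  remaining carry: 10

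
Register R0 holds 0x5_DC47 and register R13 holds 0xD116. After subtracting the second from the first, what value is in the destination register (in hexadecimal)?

Subtract column by column in base 16:
  7-6 → 1
  4-1 → 3
  C-1 → B
  D-D → 0
  5-0 → 5

0x50B31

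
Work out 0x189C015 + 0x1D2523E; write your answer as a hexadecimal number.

0x35C1253

Add column by column in base 16, right to left:
  5+E = 3 carry 1
  1+3+1 = 5
  0+2 = 2
  C+5 = 1 carry 1
  9+2+1 = C
  8+D = 5 carry 1
  1+1+1 = 3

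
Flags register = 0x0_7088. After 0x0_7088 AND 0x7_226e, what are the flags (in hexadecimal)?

0x02008

AND each hex digit independently (no carries):
  0&7=0, 7&2=2, 0&2=0, 8&6=0, 8&e=8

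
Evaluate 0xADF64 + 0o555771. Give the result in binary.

0b11011011101101011101

0xADF64 = 0b10101101111101100100 in binary.
0o555771 = 0b101101101111111001 in binary.
Add column by column in base 2, right to left:
  0+1 = 1
  0+0 = 0
  1+0 = 1
  0+1 = 1
  0+1 = 1
  1+1 = 0 carry 1
  1+1+1 = 1 carry 1
  0+1+1 = 0 carry 1
  1+1+1 = 1 carry 1
  1+1+1 = 1 carry 1
  1+0+1 = 0 carry 1
  1+1+1 = 1 carry 1
  1+1+1 = 1 carry 1
  0+0+1 = 1
  1+1 = 0 carry 1
  1+1+1 = 1 carry 1
  0+0+1 = 1
  1+1 = 0 carry 1
  0+0+1 = 1
  1+0 = 1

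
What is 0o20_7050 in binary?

Each octal digit is 3 bits: 2=010 0=000 7=111 0=000 5=101 0=000.

0b10000111000101000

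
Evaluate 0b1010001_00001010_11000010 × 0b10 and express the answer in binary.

Multiply each base-2 digit by 2, carrying:
  0×2 = 0 → write 0
  1×2 = 2 → write 0 carry 1
  0×2+1 = 1 → write 1
  0×2 = 0 → write 0
  0×2 = 0 → write 0
  0×2 = 0 → write 0
  1×2 = 2 → write 0 carry 1
  1×2+1 = 3 → write 1 carry 1
  0×2+1 = 1 → write 1
  1×2 = 2 → write 0 carry 1
  0×2+1 = 1 → write 1
  1×2 = 2 → write 0 carry 1
  0×2+1 = 1 → write 1
  0×2 = 0 → write 0
  0×2 = 0 → write 0
  0×2 = 0 → write 0
  1×2 = 2 → write 0 carry 1
  0×2+1 = 1 → write 1
  0×2 = 0 → write 0
  0×2 = 0 → write 0
  1×2 = 2 → write 0 carry 1
  0×2+1 = 1 → write 1
  1×2 = 2 → write 0 carry 1
  remaining carry: 1

0b101000100001010110000100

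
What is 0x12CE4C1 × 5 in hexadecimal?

Multiply each base-16 digit by 5, carrying:
  1×5 = 5 → write 5
  C×5 = 60 → write C carry 3
  4×5+3 = 23 → write 7 carry 1
  E×5+1 = 71 → write 7 carry 4
  C×5+4 = 64 → write 0 carry 4
  2×5+4 = 14 → write E
  1×5 = 5 → write 5

0x5E077C5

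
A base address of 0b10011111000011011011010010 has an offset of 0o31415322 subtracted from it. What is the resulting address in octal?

0o205416000

0b10011111000011011011010010 = 0o237033322 in octal.
Subtract column by column in base 8:
  2-2 → 0
  2-2 → 0
  3-3 → 0
  3-5 → 6 (borrow)
  3-1-1 → 1
  0-4 → 4 (borrow)
  7-1-1 → 5
  3-3 → 0
  2-0 → 2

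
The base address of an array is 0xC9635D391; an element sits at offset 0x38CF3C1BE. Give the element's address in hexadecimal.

0x102329954F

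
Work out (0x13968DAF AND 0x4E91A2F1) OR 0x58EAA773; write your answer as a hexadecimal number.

0x5AFAA7F3

0x13968DAF AND 0x4E91A2F1 = 0x029080A1.
Then OR with 0x58EAA773.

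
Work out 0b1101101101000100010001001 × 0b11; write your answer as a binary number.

Multiply each base-2 digit by 3, carrying:
  1×3 = 3 → write 1 carry 1
  0×3+1 = 1 → write 1
  0×3 = 0 → write 0
  1×3 = 3 → write 1 carry 1
  0×3+1 = 1 → write 1
  0×3 = 0 → write 0
  0×3 = 0 → write 0
  1×3 = 3 → write 1 carry 1
  0×3+1 = 1 → write 1
  0×3 = 0 → write 0
  0×3 = 0 → write 0
  1×3 = 3 → write 1 carry 1
  0×3+1 = 1 → write 1
  0×3 = 0 → write 0
  0×3 = 0 → write 0
  1×3 = 3 → write 1 carry 1
  0×3+1 = 1 → write 1
  1×3 = 3 → write 1 carry 1
  1×3+1 = 4 → write 0 carry 2
  0×3+2 = 2 → write 0 carry 1
  1×3+1 = 4 → write 0 carry 2
  1×3+2 = 5 → write 1 carry 2
  0×3+2 = 2 → write 0 carry 1
  1×3+1 = 4 → write 0 carry 2
  1×3+2 = 5 → write 1 carry 2
  remaining carry: 10

0b101001000111001100110011011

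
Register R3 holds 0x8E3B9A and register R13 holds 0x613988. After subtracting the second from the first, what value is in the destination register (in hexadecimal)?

Subtract column by column in base 16:
  A-8 → 2
  9-8 → 1
  B-9 → 2
  3-3 → 0
  E-1 → D
  8-6 → 2

0x2D0212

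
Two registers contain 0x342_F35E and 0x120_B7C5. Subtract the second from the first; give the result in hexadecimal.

Subtract column by column in base 16:
  E-5 → 9
  5-C → 9 (borrow)
  3-7-1 → B (borrow)
  F-B-1 → 3
  2-0 → 2
  4-2 → 2
  3-1 → 2

0x2223B99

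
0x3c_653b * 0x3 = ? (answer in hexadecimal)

0xb52fb1

Multiply each base-16 digit by 3, carrying:
  b×3 = 33 → write 1 carry 2
  3×3+2 = 11 → write b
  5×3 = 15 → write f
  6×3 = 18 → write 2 carry 1
  c×3+1 = 37 → write 5 carry 2
  3×3+2 = 11 → write b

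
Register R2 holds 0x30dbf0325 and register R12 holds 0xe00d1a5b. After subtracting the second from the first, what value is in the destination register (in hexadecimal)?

Subtract column by column in base 16:
  5-b → a (borrow)
  2-5-1 → c (borrow)
  3-a-1 → 8 (borrow)
  0-1-1 → e (borrow)
  f-d-1 → 1
  b-0 → b
  d-0 → d
  0-e → 2 (borrow)
  3-0-1 → 2

0x22db1e8ca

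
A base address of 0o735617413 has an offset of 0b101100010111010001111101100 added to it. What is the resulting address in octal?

0o1500541367

0b101100010111010001111101100 = 0o542721754 in octal.
Add column by column in base 8, right to left:
  3+4 = 7
  1+5 = 6
  4+7 = 3 carry 1
  7+1+1 = 1 carry 1
  1+2+1 = 4
  6+7 = 5 carry 1
  5+2+1 = 0 carry 1
  3+4+1 = 0 carry 1
  7+5+1 = 5 carry 1
  final carry 1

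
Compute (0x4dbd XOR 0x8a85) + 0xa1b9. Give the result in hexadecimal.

0x168f1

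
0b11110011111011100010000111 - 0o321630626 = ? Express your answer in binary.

0o321630626 = 0b11010001110011000110010110 in binary.
Subtract column by column in base 2:
  1-0 → 1
  1-1 → 0
  1-1 → 0
  0-0 → 0
  0-1 → 1 (borrow)
  0-0-1 → 1 (borrow)
  0-0-1 → 1 (borrow)
  1-1-1 → 1 (borrow)
  0-1-1 → 0 (borrow)
  0-0-1 → 1 (borrow)
  0-0-1 → 1 (borrow)
  1-0-1 → 0
  1-1 → 0
  1-1 → 0
  0-0 → 0
  1-0 → 1
  1-1 → 0
  1-1 → 0
  1-1 → 0
  1-0 → 1
  0-0 → 0
  0-0 → 0
  1-1 → 0
  1-0 → 1
  1-1 → 0
  1-1 → 0

0b100010001000011011110001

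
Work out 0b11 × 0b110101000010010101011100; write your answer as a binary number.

0b10011111000111000000010100

Multiply each base-2 digit by 3, carrying:
  0×3 = 0 → write 0
  0×3 = 0 → write 0
  1×3 = 3 → write 1 carry 1
  1×3+1 = 4 → write 0 carry 2
  1×3+2 = 5 → write 1 carry 2
  0×3+2 = 2 → write 0 carry 1
  1×3+1 = 4 → write 0 carry 2
  0×3+2 = 2 → write 0 carry 1
  1×3+1 = 4 → write 0 carry 2
  0×3+2 = 2 → write 0 carry 1
  1×3+1 = 4 → write 0 carry 2
  0×3+2 = 2 → write 0 carry 1
  0×3+1 = 1 → write 1
  1×3 = 3 → write 1 carry 1
  0×3+1 = 1 → write 1
  0×3 = 0 → write 0
  0×3 = 0 → write 0
  0×3 = 0 → write 0
  1×3 = 3 → write 1 carry 1
  0×3+1 = 1 → write 1
  1×3 = 3 → write 1 carry 1
  0×3+1 = 1 → write 1
  1×3 = 3 → write 1 carry 1
  1×3+1 = 4 → write 0 carry 2
  remaining carry: 10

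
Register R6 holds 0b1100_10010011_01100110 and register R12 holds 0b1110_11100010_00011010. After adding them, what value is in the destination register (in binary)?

Add column by column in base 2, right to left:
  0+0 = 0
  1+1 = 0 carry 1
  1+0+1 = 0 carry 1
  0+1+1 = 0 carry 1
  0+1+1 = 0 carry 1
  1+0+1 = 0 carry 1
  1+0+1 = 0 carry 1
  0+0+1 = 1
  1+0 = 1
  1+1 = 0 carry 1
  0+0+1 = 1
  0+0 = 0
  1+0 = 1
  0+1 = 1
  0+1 = 1
  1+1 = 0 carry 1
  0+0+1 = 1
  0+1 = 1
  1+1 = 0 carry 1
  1+1+1 = 1 carry 1
  final carry 1

0b110110111010110000000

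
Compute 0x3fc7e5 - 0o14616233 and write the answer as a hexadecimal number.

0o14616233 = 0x331c9b in hexadecimal.
Subtract column by column in base 16:
  5-b → a (borrow)
  e-9-1 → 4
  7-c → b (borrow)
  c-1-1 → a
  f-3 → c
  3-3 → 0

0xcab4a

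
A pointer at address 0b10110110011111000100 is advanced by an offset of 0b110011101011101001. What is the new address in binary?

0b11101010001010101101

Add column by column in base 2, right to left:
  0+1 = 1
  0+0 = 0
  1+0 = 1
  0+1 = 1
  0+0 = 0
  0+1 = 1
  1+1 = 0 carry 1
  1+1+1 = 1 carry 1
  1+0+1 = 0 carry 1
  1+1+1 = 1 carry 1
  1+0+1 = 0 carry 1
  0+1+1 = 0 carry 1
  0+1+1 = 0 carry 1
  1+1+1 = 1 carry 1
  1+0+1 = 0 carry 1
  0+0+1 = 1
  1+1 = 0 carry 1
  1+1+1 = 1 carry 1
  0+0+1 = 1
  1+0 = 1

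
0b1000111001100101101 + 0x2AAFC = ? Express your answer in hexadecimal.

0b1000111001100101101 = 0x4732D in hexadecimal.
Add column by column in base 16, right to left:
  D+C = 9 carry 1
  2+F+1 = 2 carry 1
  3+A+1 = E
  7+A = 1 carry 1
  4+2+1 = 7

0x71E29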